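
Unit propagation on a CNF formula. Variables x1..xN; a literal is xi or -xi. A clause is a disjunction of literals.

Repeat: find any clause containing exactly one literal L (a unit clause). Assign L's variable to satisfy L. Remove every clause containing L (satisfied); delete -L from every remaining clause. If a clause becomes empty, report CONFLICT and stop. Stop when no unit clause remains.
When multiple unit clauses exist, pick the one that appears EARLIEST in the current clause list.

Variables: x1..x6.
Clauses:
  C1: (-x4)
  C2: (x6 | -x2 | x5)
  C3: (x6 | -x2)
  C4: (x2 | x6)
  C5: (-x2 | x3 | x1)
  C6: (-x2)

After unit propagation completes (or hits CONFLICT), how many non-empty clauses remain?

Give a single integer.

Answer: 0

Derivation:
unit clause [-4] forces x4=F; simplify:
  satisfied 1 clause(s); 5 remain; assigned so far: [4]
unit clause [-2] forces x2=F; simplify:
  drop 2 from [2, 6] -> [6]
  satisfied 4 clause(s); 1 remain; assigned so far: [2, 4]
unit clause [6] forces x6=T; simplify:
  satisfied 1 clause(s); 0 remain; assigned so far: [2, 4, 6]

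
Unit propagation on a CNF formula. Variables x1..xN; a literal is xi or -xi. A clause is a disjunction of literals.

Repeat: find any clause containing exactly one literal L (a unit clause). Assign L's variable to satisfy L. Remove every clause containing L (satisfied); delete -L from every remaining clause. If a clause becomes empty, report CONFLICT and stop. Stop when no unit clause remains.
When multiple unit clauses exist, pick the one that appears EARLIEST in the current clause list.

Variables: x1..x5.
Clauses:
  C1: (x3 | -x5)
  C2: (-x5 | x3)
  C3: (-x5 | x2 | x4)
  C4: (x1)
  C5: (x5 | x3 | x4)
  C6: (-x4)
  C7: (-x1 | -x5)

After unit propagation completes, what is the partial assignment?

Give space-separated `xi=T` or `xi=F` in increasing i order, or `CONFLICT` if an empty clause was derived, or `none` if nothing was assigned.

unit clause [1] forces x1=T; simplify:
  drop -1 from [-1, -5] -> [-5]
  satisfied 1 clause(s); 6 remain; assigned so far: [1]
unit clause [-4] forces x4=F; simplify:
  drop 4 from [-5, 2, 4] -> [-5, 2]
  drop 4 from [5, 3, 4] -> [5, 3]
  satisfied 1 clause(s); 5 remain; assigned so far: [1, 4]
unit clause [-5] forces x5=F; simplify:
  drop 5 from [5, 3] -> [3]
  satisfied 4 clause(s); 1 remain; assigned so far: [1, 4, 5]
unit clause [3] forces x3=T; simplify:
  satisfied 1 clause(s); 0 remain; assigned so far: [1, 3, 4, 5]

Answer: x1=T x3=T x4=F x5=F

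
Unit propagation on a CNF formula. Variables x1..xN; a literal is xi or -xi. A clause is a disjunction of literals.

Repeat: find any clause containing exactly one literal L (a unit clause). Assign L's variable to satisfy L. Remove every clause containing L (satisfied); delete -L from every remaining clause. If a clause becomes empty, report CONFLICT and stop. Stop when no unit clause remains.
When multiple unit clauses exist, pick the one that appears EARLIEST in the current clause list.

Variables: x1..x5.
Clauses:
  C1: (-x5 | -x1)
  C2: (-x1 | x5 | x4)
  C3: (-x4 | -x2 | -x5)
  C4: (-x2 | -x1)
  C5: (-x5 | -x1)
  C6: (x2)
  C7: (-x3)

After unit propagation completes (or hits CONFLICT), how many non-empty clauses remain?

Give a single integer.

Answer: 1

Derivation:
unit clause [2] forces x2=T; simplify:
  drop -2 from [-4, -2, -5] -> [-4, -5]
  drop -2 from [-2, -1] -> [-1]
  satisfied 1 clause(s); 6 remain; assigned so far: [2]
unit clause [-1] forces x1=F; simplify:
  satisfied 4 clause(s); 2 remain; assigned so far: [1, 2]
unit clause [-3] forces x3=F; simplify:
  satisfied 1 clause(s); 1 remain; assigned so far: [1, 2, 3]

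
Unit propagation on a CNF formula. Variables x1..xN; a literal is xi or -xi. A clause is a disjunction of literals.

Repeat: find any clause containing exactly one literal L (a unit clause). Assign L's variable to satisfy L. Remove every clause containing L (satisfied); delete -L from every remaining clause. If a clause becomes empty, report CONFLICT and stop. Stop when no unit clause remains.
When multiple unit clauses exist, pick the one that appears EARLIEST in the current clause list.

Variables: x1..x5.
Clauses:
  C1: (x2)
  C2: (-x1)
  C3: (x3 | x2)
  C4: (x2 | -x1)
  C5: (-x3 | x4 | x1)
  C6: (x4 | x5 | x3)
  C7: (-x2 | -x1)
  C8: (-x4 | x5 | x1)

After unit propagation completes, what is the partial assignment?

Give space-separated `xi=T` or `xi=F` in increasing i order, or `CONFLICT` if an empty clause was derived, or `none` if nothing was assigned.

Answer: x1=F x2=T

Derivation:
unit clause [2] forces x2=T; simplify:
  drop -2 from [-2, -1] -> [-1]
  satisfied 3 clause(s); 5 remain; assigned so far: [2]
unit clause [-1] forces x1=F; simplify:
  drop 1 from [-3, 4, 1] -> [-3, 4]
  drop 1 from [-4, 5, 1] -> [-4, 5]
  satisfied 2 clause(s); 3 remain; assigned so far: [1, 2]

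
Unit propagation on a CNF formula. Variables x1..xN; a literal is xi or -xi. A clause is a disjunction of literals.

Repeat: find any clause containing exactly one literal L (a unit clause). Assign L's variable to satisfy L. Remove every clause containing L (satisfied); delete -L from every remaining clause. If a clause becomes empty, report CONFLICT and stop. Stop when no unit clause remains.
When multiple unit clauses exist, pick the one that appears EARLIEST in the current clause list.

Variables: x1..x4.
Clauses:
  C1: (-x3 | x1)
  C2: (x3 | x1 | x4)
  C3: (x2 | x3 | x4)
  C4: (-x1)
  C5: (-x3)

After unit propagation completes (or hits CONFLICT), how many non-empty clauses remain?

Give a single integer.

unit clause [-1] forces x1=F; simplify:
  drop 1 from [-3, 1] -> [-3]
  drop 1 from [3, 1, 4] -> [3, 4]
  satisfied 1 clause(s); 4 remain; assigned so far: [1]
unit clause [-3] forces x3=F; simplify:
  drop 3 from [3, 4] -> [4]
  drop 3 from [2, 3, 4] -> [2, 4]
  satisfied 2 clause(s); 2 remain; assigned so far: [1, 3]
unit clause [4] forces x4=T; simplify:
  satisfied 2 clause(s); 0 remain; assigned so far: [1, 3, 4]

Answer: 0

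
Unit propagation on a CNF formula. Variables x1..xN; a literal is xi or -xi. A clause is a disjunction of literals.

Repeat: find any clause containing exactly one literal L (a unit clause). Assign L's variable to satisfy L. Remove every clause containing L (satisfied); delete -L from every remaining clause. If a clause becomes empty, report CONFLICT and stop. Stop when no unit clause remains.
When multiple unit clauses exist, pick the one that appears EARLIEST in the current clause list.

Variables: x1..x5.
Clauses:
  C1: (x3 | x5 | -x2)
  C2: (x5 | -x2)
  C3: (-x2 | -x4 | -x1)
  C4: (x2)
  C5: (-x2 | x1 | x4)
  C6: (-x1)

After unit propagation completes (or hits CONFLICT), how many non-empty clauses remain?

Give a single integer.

unit clause [2] forces x2=T; simplify:
  drop -2 from [3, 5, -2] -> [3, 5]
  drop -2 from [5, -2] -> [5]
  drop -2 from [-2, -4, -1] -> [-4, -1]
  drop -2 from [-2, 1, 4] -> [1, 4]
  satisfied 1 clause(s); 5 remain; assigned so far: [2]
unit clause [5] forces x5=T; simplify:
  satisfied 2 clause(s); 3 remain; assigned so far: [2, 5]
unit clause [-1] forces x1=F; simplify:
  drop 1 from [1, 4] -> [4]
  satisfied 2 clause(s); 1 remain; assigned so far: [1, 2, 5]
unit clause [4] forces x4=T; simplify:
  satisfied 1 clause(s); 0 remain; assigned so far: [1, 2, 4, 5]

Answer: 0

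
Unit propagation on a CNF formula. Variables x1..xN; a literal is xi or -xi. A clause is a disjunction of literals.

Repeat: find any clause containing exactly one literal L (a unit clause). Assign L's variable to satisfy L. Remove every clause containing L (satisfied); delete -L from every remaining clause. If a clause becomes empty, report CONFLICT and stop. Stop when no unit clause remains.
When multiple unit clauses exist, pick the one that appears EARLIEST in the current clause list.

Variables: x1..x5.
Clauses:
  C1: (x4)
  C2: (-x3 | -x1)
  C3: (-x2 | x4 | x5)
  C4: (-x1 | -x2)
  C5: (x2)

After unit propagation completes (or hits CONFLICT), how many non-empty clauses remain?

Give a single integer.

unit clause [4] forces x4=T; simplify:
  satisfied 2 clause(s); 3 remain; assigned so far: [4]
unit clause [2] forces x2=T; simplify:
  drop -2 from [-1, -2] -> [-1]
  satisfied 1 clause(s); 2 remain; assigned so far: [2, 4]
unit clause [-1] forces x1=F; simplify:
  satisfied 2 clause(s); 0 remain; assigned so far: [1, 2, 4]

Answer: 0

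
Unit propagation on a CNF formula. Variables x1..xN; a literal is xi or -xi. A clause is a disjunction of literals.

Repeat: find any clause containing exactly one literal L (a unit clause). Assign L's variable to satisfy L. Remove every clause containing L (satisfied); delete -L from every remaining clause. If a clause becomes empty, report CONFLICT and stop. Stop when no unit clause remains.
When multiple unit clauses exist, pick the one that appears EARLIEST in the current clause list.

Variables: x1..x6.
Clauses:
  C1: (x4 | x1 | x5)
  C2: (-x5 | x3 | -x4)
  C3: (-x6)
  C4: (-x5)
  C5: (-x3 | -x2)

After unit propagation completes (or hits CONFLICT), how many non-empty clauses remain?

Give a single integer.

Answer: 2

Derivation:
unit clause [-6] forces x6=F; simplify:
  satisfied 1 clause(s); 4 remain; assigned so far: [6]
unit clause [-5] forces x5=F; simplify:
  drop 5 from [4, 1, 5] -> [4, 1]
  satisfied 2 clause(s); 2 remain; assigned so far: [5, 6]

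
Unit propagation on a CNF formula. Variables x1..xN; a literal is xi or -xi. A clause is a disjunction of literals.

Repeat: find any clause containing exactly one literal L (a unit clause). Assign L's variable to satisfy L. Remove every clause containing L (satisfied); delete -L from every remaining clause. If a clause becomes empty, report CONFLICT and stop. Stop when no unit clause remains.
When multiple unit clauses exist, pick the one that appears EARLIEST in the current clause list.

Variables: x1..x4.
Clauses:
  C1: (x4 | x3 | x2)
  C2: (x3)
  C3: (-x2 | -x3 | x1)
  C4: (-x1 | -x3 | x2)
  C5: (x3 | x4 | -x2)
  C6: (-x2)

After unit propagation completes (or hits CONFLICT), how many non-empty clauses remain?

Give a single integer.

unit clause [3] forces x3=T; simplify:
  drop -3 from [-2, -3, 1] -> [-2, 1]
  drop -3 from [-1, -3, 2] -> [-1, 2]
  satisfied 3 clause(s); 3 remain; assigned so far: [3]
unit clause [-2] forces x2=F; simplify:
  drop 2 from [-1, 2] -> [-1]
  satisfied 2 clause(s); 1 remain; assigned so far: [2, 3]
unit clause [-1] forces x1=F; simplify:
  satisfied 1 clause(s); 0 remain; assigned so far: [1, 2, 3]

Answer: 0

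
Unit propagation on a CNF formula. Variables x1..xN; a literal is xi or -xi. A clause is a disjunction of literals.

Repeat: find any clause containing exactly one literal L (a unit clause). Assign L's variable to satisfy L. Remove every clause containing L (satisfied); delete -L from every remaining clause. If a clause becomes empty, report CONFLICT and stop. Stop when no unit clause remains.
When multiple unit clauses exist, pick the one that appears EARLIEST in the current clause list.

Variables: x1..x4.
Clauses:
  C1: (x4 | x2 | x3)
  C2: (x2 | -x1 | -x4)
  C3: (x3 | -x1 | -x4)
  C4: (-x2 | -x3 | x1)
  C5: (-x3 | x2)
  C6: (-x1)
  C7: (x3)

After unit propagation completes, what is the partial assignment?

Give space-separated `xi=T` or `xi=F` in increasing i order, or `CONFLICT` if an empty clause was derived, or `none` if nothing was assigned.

Answer: CONFLICT

Derivation:
unit clause [-1] forces x1=F; simplify:
  drop 1 from [-2, -3, 1] -> [-2, -3]
  satisfied 3 clause(s); 4 remain; assigned so far: [1]
unit clause [3] forces x3=T; simplify:
  drop -3 from [-2, -3] -> [-2]
  drop -3 from [-3, 2] -> [2]
  satisfied 2 clause(s); 2 remain; assigned so far: [1, 3]
unit clause [-2] forces x2=F; simplify:
  drop 2 from [2] -> [] (empty!)
  satisfied 1 clause(s); 1 remain; assigned so far: [1, 2, 3]
CONFLICT (empty clause)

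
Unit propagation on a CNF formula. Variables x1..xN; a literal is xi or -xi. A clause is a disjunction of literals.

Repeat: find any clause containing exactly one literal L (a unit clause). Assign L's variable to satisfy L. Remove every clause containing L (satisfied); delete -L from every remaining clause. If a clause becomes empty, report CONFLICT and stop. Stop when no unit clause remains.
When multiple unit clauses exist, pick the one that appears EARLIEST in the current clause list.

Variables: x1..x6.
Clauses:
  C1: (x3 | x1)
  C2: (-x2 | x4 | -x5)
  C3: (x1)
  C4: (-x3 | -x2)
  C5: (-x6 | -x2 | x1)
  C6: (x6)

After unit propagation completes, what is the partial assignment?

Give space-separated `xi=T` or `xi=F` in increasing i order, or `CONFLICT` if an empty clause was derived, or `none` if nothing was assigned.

Answer: x1=T x6=T

Derivation:
unit clause [1] forces x1=T; simplify:
  satisfied 3 clause(s); 3 remain; assigned so far: [1]
unit clause [6] forces x6=T; simplify:
  satisfied 1 clause(s); 2 remain; assigned so far: [1, 6]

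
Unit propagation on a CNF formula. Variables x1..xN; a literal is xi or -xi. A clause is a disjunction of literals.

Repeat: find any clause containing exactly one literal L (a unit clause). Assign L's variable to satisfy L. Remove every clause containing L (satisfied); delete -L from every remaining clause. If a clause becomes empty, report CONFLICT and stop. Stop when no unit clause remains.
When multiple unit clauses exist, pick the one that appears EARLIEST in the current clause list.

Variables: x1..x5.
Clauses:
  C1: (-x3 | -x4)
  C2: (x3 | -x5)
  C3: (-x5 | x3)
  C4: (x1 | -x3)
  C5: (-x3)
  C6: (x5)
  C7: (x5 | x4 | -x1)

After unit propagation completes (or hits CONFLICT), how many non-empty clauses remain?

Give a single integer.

Answer: 1

Derivation:
unit clause [-3] forces x3=F; simplify:
  drop 3 from [3, -5] -> [-5]
  drop 3 from [-5, 3] -> [-5]
  satisfied 3 clause(s); 4 remain; assigned so far: [3]
unit clause [-5] forces x5=F; simplify:
  drop 5 from [5] -> [] (empty!)
  drop 5 from [5, 4, -1] -> [4, -1]
  satisfied 2 clause(s); 2 remain; assigned so far: [3, 5]
CONFLICT (empty clause)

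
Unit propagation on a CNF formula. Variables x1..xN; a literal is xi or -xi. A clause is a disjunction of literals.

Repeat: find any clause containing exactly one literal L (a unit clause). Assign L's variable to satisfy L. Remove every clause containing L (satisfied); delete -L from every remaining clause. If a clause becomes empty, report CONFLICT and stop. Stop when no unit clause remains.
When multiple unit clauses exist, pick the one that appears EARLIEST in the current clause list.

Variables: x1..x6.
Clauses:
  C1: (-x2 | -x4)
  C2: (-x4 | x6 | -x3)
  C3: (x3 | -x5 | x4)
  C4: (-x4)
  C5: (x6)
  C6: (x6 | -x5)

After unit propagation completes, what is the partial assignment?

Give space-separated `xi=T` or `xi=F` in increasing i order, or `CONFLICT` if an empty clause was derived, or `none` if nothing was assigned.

unit clause [-4] forces x4=F; simplify:
  drop 4 from [3, -5, 4] -> [3, -5]
  satisfied 3 clause(s); 3 remain; assigned so far: [4]
unit clause [6] forces x6=T; simplify:
  satisfied 2 clause(s); 1 remain; assigned so far: [4, 6]

Answer: x4=F x6=T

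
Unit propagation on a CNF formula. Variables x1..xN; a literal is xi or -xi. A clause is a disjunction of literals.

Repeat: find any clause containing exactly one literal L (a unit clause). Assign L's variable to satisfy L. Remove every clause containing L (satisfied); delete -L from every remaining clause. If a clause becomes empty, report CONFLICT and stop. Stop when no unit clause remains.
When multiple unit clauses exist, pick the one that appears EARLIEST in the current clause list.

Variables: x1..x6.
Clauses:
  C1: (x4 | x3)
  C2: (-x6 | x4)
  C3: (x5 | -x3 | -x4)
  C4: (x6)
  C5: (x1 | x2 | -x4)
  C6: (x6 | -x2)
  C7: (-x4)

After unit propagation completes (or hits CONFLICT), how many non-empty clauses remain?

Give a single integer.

Answer: 2

Derivation:
unit clause [6] forces x6=T; simplify:
  drop -6 from [-6, 4] -> [4]
  satisfied 2 clause(s); 5 remain; assigned so far: [6]
unit clause [4] forces x4=T; simplify:
  drop -4 from [5, -3, -4] -> [5, -3]
  drop -4 from [1, 2, -4] -> [1, 2]
  drop -4 from [-4] -> [] (empty!)
  satisfied 2 clause(s); 3 remain; assigned so far: [4, 6]
CONFLICT (empty clause)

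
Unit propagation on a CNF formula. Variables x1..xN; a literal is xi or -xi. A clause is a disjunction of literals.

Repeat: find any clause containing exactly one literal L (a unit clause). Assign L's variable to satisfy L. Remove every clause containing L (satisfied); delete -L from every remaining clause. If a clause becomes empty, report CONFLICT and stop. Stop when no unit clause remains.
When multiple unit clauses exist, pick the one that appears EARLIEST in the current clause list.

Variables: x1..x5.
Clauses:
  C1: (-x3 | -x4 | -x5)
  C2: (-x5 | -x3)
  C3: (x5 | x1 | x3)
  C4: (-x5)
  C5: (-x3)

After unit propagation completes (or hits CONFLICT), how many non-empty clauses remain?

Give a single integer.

unit clause [-5] forces x5=F; simplify:
  drop 5 from [5, 1, 3] -> [1, 3]
  satisfied 3 clause(s); 2 remain; assigned so far: [5]
unit clause [-3] forces x3=F; simplify:
  drop 3 from [1, 3] -> [1]
  satisfied 1 clause(s); 1 remain; assigned so far: [3, 5]
unit clause [1] forces x1=T; simplify:
  satisfied 1 clause(s); 0 remain; assigned so far: [1, 3, 5]

Answer: 0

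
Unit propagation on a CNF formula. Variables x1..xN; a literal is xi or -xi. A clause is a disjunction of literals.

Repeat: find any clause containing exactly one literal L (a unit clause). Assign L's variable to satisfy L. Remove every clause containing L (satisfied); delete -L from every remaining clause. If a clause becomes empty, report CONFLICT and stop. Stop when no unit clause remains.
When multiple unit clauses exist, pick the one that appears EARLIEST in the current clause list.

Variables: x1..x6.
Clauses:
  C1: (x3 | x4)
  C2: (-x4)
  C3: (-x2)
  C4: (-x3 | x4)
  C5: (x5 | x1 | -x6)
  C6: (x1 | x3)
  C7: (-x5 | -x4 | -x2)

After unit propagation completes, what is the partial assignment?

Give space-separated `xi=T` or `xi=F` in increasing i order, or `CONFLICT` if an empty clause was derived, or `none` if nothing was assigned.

unit clause [-4] forces x4=F; simplify:
  drop 4 from [3, 4] -> [3]
  drop 4 from [-3, 4] -> [-3]
  satisfied 2 clause(s); 5 remain; assigned so far: [4]
unit clause [3] forces x3=T; simplify:
  drop -3 from [-3] -> [] (empty!)
  satisfied 2 clause(s); 3 remain; assigned so far: [3, 4]
CONFLICT (empty clause)

Answer: CONFLICT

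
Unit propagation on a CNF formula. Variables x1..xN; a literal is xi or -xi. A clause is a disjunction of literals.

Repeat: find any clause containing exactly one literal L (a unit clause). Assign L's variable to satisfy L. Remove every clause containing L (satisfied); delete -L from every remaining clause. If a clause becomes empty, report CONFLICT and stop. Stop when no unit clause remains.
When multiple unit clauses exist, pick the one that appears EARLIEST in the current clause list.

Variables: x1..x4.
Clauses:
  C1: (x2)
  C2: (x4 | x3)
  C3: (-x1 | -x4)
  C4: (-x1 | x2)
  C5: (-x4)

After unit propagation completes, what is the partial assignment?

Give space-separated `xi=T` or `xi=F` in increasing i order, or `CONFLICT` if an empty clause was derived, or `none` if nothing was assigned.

unit clause [2] forces x2=T; simplify:
  satisfied 2 clause(s); 3 remain; assigned so far: [2]
unit clause [-4] forces x4=F; simplify:
  drop 4 from [4, 3] -> [3]
  satisfied 2 clause(s); 1 remain; assigned so far: [2, 4]
unit clause [3] forces x3=T; simplify:
  satisfied 1 clause(s); 0 remain; assigned so far: [2, 3, 4]

Answer: x2=T x3=T x4=F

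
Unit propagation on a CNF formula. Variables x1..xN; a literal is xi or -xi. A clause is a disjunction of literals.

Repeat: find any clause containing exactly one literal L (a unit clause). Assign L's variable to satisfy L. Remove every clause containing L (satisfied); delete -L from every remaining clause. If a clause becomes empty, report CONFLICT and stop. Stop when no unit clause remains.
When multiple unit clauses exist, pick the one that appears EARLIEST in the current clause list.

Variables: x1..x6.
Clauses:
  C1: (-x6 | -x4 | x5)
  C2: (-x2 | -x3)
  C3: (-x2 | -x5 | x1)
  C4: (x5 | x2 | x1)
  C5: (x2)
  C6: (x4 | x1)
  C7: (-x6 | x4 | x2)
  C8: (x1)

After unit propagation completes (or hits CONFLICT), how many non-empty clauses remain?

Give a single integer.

unit clause [2] forces x2=T; simplify:
  drop -2 from [-2, -3] -> [-3]
  drop -2 from [-2, -5, 1] -> [-5, 1]
  satisfied 3 clause(s); 5 remain; assigned so far: [2]
unit clause [-3] forces x3=F; simplify:
  satisfied 1 clause(s); 4 remain; assigned so far: [2, 3]
unit clause [1] forces x1=T; simplify:
  satisfied 3 clause(s); 1 remain; assigned so far: [1, 2, 3]

Answer: 1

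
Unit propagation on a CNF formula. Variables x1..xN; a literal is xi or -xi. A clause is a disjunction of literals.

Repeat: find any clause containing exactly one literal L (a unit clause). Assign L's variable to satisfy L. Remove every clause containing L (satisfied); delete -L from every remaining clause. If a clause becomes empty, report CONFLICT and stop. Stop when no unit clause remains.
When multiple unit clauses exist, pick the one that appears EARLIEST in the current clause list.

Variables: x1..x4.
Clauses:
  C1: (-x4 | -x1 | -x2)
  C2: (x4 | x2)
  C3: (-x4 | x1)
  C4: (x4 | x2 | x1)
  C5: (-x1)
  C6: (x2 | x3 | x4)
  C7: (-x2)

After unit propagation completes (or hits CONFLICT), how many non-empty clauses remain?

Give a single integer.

unit clause [-1] forces x1=F; simplify:
  drop 1 from [-4, 1] -> [-4]
  drop 1 from [4, 2, 1] -> [4, 2]
  satisfied 2 clause(s); 5 remain; assigned so far: [1]
unit clause [-4] forces x4=F; simplify:
  drop 4 from [4, 2] -> [2]
  drop 4 from [4, 2] -> [2]
  drop 4 from [2, 3, 4] -> [2, 3]
  satisfied 1 clause(s); 4 remain; assigned so far: [1, 4]
unit clause [2] forces x2=T; simplify:
  drop -2 from [-2] -> [] (empty!)
  satisfied 3 clause(s); 1 remain; assigned so far: [1, 2, 4]
CONFLICT (empty clause)

Answer: 0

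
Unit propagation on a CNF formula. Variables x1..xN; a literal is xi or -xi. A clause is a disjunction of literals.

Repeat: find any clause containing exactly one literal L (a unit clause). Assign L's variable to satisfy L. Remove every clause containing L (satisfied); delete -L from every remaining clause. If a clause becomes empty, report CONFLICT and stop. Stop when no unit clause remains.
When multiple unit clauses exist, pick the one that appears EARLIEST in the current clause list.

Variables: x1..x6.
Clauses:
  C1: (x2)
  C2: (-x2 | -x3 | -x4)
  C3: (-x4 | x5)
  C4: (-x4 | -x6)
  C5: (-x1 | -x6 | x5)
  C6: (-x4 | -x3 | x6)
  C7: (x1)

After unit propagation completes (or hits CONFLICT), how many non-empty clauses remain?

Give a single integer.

unit clause [2] forces x2=T; simplify:
  drop -2 from [-2, -3, -4] -> [-3, -4]
  satisfied 1 clause(s); 6 remain; assigned so far: [2]
unit clause [1] forces x1=T; simplify:
  drop -1 from [-1, -6, 5] -> [-6, 5]
  satisfied 1 clause(s); 5 remain; assigned so far: [1, 2]

Answer: 5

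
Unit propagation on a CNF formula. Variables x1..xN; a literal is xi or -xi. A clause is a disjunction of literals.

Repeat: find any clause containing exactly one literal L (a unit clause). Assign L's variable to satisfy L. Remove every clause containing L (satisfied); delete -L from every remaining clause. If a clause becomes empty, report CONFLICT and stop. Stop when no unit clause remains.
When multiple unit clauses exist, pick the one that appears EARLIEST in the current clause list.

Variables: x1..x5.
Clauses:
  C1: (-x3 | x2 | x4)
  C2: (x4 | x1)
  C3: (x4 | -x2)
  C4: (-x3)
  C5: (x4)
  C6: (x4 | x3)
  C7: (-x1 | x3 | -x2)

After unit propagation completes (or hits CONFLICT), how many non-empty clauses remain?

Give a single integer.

unit clause [-3] forces x3=F; simplify:
  drop 3 from [4, 3] -> [4]
  drop 3 from [-1, 3, -2] -> [-1, -2]
  satisfied 2 clause(s); 5 remain; assigned so far: [3]
unit clause [4] forces x4=T; simplify:
  satisfied 4 clause(s); 1 remain; assigned so far: [3, 4]

Answer: 1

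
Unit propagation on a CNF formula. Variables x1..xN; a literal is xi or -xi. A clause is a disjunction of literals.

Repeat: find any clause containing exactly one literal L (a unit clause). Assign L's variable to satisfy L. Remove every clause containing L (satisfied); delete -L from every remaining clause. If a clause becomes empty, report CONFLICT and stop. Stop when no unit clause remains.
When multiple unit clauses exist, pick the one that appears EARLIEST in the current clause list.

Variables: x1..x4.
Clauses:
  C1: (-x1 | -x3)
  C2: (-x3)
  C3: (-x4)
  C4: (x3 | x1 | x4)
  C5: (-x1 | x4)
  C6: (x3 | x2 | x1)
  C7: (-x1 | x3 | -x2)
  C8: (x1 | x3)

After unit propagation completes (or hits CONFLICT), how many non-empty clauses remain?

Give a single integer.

unit clause [-3] forces x3=F; simplify:
  drop 3 from [3, 1, 4] -> [1, 4]
  drop 3 from [3, 2, 1] -> [2, 1]
  drop 3 from [-1, 3, -2] -> [-1, -2]
  drop 3 from [1, 3] -> [1]
  satisfied 2 clause(s); 6 remain; assigned so far: [3]
unit clause [-4] forces x4=F; simplify:
  drop 4 from [1, 4] -> [1]
  drop 4 from [-1, 4] -> [-1]
  satisfied 1 clause(s); 5 remain; assigned so far: [3, 4]
unit clause [1] forces x1=T; simplify:
  drop -1 from [-1] -> [] (empty!)
  drop -1 from [-1, -2] -> [-2]
  satisfied 3 clause(s); 2 remain; assigned so far: [1, 3, 4]
CONFLICT (empty clause)

Answer: 1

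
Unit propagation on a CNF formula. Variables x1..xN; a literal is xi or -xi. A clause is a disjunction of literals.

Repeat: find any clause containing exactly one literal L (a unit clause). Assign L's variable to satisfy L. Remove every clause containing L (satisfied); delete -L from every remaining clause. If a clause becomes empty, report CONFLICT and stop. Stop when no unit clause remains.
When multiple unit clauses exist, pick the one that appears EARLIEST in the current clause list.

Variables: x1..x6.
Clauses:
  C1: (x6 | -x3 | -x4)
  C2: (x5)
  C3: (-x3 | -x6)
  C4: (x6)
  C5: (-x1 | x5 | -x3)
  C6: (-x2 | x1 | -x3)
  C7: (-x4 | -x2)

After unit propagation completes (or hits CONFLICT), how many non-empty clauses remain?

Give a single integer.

Answer: 1

Derivation:
unit clause [5] forces x5=T; simplify:
  satisfied 2 clause(s); 5 remain; assigned so far: [5]
unit clause [6] forces x6=T; simplify:
  drop -6 from [-3, -6] -> [-3]
  satisfied 2 clause(s); 3 remain; assigned so far: [5, 6]
unit clause [-3] forces x3=F; simplify:
  satisfied 2 clause(s); 1 remain; assigned so far: [3, 5, 6]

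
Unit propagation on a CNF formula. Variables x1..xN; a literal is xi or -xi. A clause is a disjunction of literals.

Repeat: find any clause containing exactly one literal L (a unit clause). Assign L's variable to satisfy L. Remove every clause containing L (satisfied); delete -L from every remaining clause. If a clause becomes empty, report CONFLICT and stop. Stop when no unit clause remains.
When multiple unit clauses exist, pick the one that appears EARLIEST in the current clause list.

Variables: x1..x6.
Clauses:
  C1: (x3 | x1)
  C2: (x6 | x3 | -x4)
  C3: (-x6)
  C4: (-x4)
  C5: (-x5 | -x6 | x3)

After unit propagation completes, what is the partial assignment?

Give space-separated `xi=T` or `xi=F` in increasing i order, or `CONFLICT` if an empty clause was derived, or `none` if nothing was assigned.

Answer: x4=F x6=F

Derivation:
unit clause [-6] forces x6=F; simplify:
  drop 6 from [6, 3, -4] -> [3, -4]
  satisfied 2 clause(s); 3 remain; assigned so far: [6]
unit clause [-4] forces x4=F; simplify:
  satisfied 2 clause(s); 1 remain; assigned so far: [4, 6]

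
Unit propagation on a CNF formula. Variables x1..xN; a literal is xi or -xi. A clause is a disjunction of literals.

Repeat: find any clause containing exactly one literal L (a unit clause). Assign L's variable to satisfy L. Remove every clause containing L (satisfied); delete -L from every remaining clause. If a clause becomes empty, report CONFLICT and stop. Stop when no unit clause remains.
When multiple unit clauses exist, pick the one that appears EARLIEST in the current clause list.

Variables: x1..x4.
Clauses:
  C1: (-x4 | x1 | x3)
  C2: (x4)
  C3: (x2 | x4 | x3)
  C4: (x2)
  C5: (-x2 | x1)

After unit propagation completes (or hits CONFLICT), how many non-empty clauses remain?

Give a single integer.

unit clause [4] forces x4=T; simplify:
  drop -4 from [-4, 1, 3] -> [1, 3]
  satisfied 2 clause(s); 3 remain; assigned so far: [4]
unit clause [2] forces x2=T; simplify:
  drop -2 from [-2, 1] -> [1]
  satisfied 1 clause(s); 2 remain; assigned so far: [2, 4]
unit clause [1] forces x1=T; simplify:
  satisfied 2 clause(s); 0 remain; assigned so far: [1, 2, 4]

Answer: 0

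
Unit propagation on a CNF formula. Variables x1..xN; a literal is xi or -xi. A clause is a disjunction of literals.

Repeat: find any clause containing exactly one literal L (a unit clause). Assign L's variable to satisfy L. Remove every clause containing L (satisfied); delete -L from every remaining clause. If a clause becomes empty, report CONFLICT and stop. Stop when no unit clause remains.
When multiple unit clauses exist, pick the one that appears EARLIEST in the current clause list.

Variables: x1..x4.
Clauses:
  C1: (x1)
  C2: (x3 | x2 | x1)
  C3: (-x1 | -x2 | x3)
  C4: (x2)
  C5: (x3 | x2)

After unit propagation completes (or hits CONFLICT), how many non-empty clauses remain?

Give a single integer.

Answer: 0

Derivation:
unit clause [1] forces x1=T; simplify:
  drop -1 from [-1, -2, 3] -> [-2, 3]
  satisfied 2 clause(s); 3 remain; assigned so far: [1]
unit clause [2] forces x2=T; simplify:
  drop -2 from [-2, 3] -> [3]
  satisfied 2 clause(s); 1 remain; assigned so far: [1, 2]
unit clause [3] forces x3=T; simplify:
  satisfied 1 clause(s); 0 remain; assigned so far: [1, 2, 3]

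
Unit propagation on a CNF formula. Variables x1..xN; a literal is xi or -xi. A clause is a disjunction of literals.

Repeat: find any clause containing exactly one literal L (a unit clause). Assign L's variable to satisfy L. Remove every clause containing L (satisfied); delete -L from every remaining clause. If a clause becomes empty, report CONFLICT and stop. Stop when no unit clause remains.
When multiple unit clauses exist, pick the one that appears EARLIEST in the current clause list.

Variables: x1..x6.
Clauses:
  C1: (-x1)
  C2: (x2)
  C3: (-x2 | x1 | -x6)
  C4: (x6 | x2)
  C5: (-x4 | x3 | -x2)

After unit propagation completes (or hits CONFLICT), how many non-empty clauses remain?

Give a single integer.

unit clause [-1] forces x1=F; simplify:
  drop 1 from [-2, 1, -6] -> [-2, -6]
  satisfied 1 clause(s); 4 remain; assigned so far: [1]
unit clause [2] forces x2=T; simplify:
  drop -2 from [-2, -6] -> [-6]
  drop -2 from [-4, 3, -2] -> [-4, 3]
  satisfied 2 clause(s); 2 remain; assigned so far: [1, 2]
unit clause [-6] forces x6=F; simplify:
  satisfied 1 clause(s); 1 remain; assigned so far: [1, 2, 6]

Answer: 1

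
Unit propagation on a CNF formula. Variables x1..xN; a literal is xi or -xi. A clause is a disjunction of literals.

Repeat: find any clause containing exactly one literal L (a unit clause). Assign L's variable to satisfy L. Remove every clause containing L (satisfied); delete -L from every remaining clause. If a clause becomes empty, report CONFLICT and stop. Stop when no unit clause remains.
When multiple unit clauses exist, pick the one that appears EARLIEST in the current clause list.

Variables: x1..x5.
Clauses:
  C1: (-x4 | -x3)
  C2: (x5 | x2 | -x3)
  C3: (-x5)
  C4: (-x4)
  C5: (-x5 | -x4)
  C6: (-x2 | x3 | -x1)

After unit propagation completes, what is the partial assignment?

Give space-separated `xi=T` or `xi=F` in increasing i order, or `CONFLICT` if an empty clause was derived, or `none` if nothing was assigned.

Answer: x4=F x5=F

Derivation:
unit clause [-5] forces x5=F; simplify:
  drop 5 from [5, 2, -3] -> [2, -3]
  satisfied 2 clause(s); 4 remain; assigned so far: [5]
unit clause [-4] forces x4=F; simplify:
  satisfied 2 clause(s); 2 remain; assigned so far: [4, 5]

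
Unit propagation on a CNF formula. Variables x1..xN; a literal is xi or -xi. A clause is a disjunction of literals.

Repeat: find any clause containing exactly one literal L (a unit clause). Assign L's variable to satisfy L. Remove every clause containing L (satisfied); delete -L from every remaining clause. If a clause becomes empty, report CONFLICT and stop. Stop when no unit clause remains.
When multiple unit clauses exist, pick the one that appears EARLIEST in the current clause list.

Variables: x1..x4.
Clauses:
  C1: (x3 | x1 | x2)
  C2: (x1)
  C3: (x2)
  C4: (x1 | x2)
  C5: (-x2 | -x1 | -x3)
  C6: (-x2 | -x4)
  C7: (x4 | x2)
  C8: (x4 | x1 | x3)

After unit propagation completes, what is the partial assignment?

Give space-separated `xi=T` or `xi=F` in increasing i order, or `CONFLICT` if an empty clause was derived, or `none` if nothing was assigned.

unit clause [1] forces x1=T; simplify:
  drop -1 from [-2, -1, -3] -> [-2, -3]
  satisfied 4 clause(s); 4 remain; assigned so far: [1]
unit clause [2] forces x2=T; simplify:
  drop -2 from [-2, -3] -> [-3]
  drop -2 from [-2, -4] -> [-4]
  satisfied 2 clause(s); 2 remain; assigned so far: [1, 2]
unit clause [-3] forces x3=F; simplify:
  satisfied 1 clause(s); 1 remain; assigned so far: [1, 2, 3]
unit clause [-4] forces x4=F; simplify:
  satisfied 1 clause(s); 0 remain; assigned so far: [1, 2, 3, 4]

Answer: x1=T x2=T x3=F x4=F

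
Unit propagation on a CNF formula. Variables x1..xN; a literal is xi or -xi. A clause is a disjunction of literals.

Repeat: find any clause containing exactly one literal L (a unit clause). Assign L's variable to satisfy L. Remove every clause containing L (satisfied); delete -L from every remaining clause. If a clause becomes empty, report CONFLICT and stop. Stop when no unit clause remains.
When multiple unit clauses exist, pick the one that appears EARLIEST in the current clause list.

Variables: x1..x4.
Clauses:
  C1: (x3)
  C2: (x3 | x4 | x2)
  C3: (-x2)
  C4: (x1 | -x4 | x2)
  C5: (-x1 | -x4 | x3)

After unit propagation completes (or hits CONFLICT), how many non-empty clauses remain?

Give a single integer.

Answer: 1

Derivation:
unit clause [3] forces x3=T; simplify:
  satisfied 3 clause(s); 2 remain; assigned so far: [3]
unit clause [-2] forces x2=F; simplify:
  drop 2 from [1, -4, 2] -> [1, -4]
  satisfied 1 clause(s); 1 remain; assigned so far: [2, 3]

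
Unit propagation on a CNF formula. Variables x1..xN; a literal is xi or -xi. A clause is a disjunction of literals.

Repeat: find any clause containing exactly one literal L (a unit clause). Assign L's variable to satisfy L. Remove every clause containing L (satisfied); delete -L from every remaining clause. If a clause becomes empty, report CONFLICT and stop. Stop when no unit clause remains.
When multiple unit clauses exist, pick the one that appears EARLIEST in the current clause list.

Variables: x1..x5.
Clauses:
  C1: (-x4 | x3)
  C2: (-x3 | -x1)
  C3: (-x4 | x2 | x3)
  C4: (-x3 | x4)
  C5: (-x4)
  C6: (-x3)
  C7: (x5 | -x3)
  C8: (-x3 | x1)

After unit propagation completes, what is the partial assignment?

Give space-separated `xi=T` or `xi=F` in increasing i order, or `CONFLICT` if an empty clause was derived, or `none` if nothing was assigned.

Answer: x3=F x4=F

Derivation:
unit clause [-4] forces x4=F; simplify:
  drop 4 from [-3, 4] -> [-3]
  satisfied 3 clause(s); 5 remain; assigned so far: [4]
unit clause [-3] forces x3=F; simplify:
  satisfied 5 clause(s); 0 remain; assigned so far: [3, 4]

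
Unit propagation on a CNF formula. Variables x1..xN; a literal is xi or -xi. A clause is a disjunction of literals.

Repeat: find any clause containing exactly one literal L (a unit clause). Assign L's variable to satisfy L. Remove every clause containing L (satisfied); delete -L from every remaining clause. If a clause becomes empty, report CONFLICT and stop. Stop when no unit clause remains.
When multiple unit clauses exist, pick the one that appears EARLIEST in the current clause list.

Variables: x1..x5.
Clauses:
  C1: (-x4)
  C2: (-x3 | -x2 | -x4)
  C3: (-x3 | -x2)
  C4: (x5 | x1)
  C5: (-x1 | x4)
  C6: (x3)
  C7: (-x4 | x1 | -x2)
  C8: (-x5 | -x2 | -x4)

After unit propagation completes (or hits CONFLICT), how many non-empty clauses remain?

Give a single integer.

Answer: 0

Derivation:
unit clause [-4] forces x4=F; simplify:
  drop 4 from [-1, 4] -> [-1]
  satisfied 4 clause(s); 4 remain; assigned so far: [4]
unit clause [-1] forces x1=F; simplify:
  drop 1 from [5, 1] -> [5]
  satisfied 1 clause(s); 3 remain; assigned so far: [1, 4]
unit clause [5] forces x5=T; simplify:
  satisfied 1 clause(s); 2 remain; assigned so far: [1, 4, 5]
unit clause [3] forces x3=T; simplify:
  drop -3 from [-3, -2] -> [-2]
  satisfied 1 clause(s); 1 remain; assigned so far: [1, 3, 4, 5]
unit clause [-2] forces x2=F; simplify:
  satisfied 1 clause(s); 0 remain; assigned so far: [1, 2, 3, 4, 5]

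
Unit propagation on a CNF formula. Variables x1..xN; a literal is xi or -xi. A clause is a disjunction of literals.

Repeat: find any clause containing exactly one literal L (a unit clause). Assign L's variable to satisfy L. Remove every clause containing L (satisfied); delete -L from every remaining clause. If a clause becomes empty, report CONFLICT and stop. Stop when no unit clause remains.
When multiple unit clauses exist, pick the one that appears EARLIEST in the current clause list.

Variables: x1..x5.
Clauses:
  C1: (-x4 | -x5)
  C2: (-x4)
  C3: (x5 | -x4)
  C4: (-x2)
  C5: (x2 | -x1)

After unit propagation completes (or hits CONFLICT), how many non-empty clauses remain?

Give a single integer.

Answer: 0

Derivation:
unit clause [-4] forces x4=F; simplify:
  satisfied 3 clause(s); 2 remain; assigned so far: [4]
unit clause [-2] forces x2=F; simplify:
  drop 2 from [2, -1] -> [-1]
  satisfied 1 clause(s); 1 remain; assigned so far: [2, 4]
unit clause [-1] forces x1=F; simplify:
  satisfied 1 clause(s); 0 remain; assigned so far: [1, 2, 4]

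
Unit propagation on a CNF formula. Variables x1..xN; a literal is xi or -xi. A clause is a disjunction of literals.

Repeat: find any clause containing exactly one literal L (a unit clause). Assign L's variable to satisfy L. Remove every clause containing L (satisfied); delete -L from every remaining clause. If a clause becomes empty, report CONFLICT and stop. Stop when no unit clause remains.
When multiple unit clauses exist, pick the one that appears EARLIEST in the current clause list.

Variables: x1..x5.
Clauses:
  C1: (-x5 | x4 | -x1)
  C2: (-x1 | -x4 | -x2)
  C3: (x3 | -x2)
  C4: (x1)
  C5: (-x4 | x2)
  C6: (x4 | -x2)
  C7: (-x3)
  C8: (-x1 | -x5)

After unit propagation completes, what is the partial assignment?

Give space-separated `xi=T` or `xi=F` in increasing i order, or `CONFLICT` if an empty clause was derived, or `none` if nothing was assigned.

Answer: x1=T x2=F x3=F x4=F x5=F

Derivation:
unit clause [1] forces x1=T; simplify:
  drop -1 from [-5, 4, -1] -> [-5, 4]
  drop -1 from [-1, -4, -2] -> [-4, -2]
  drop -1 from [-1, -5] -> [-5]
  satisfied 1 clause(s); 7 remain; assigned so far: [1]
unit clause [-3] forces x3=F; simplify:
  drop 3 from [3, -2] -> [-2]
  satisfied 1 clause(s); 6 remain; assigned so far: [1, 3]
unit clause [-2] forces x2=F; simplify:
  drop 2 from [-4, 2] -> [-4]
  satisfied 3 clause(s); 3 remain; assigned so far: [1, 2, 3]
unit clause [-4] forces x4=F; simplify:
  drop 4 from [-5, 4] -> [-5]
  satisfied 1 clause(s); 2 remain; assigned so far: [1, 2, 3, 4]
unit clause [-5] forces x5=F; simplify:
  satisfied 2 clause(s); 0 remain; assigned so far: [1, 2, 3, 4, 5]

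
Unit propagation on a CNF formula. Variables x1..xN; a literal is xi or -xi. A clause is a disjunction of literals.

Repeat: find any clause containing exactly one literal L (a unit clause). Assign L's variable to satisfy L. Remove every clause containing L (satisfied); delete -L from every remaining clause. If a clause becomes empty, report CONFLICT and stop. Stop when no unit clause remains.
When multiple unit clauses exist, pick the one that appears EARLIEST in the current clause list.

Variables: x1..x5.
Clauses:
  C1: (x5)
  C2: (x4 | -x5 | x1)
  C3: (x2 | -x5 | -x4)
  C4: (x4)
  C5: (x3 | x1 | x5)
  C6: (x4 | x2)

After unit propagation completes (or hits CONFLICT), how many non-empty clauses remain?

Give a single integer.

Answer: 0

Derivation:
unit clause [5] forces x5=T; simplify:
  drop -5 from [4, -5, 1] -> [4, 1]
  drop -5 from [2, -5, -4] -> [2, -4]
  satisfied 2 clause(s); 4 remain; assigned so far: [5]
unit clause [4] forces x4=T; simplify:
  drop -4 from [2, -4] -> [2]
  satisfied 3 clause(s); 1 remain; assigned so far: [4, 5]
unit clause [2] forces x2=T; simplify:
  satisfied 1 clause(s); 0 remain; assigned so far: [2, 4, 5]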